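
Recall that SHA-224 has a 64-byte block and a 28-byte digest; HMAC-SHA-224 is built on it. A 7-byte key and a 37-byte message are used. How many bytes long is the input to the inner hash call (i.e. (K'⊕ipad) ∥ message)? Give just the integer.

Key is 7 ≤ 64 bytes, zero-padded: |K'| = 64.
Inner input = (K'⊕ipad) ∥ m → 64 + 37 = 101 bytes.

101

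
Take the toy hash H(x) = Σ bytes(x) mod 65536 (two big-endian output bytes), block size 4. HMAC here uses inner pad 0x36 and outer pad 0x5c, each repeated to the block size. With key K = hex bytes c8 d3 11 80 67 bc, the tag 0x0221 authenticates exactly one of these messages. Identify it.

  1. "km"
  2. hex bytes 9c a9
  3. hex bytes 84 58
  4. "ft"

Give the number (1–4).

Key hex bytes c8 d3 11 80 67 bc is 6 bytes > B = 4, so hash it first: H(key) = 03 4f, then zero-pad to 4 bytes: K' = 03 4f 00 00.
K' ⊕ ipad = 35 79 36 36; K' ⊕ opad = 5f 13 5c 5c.
m1: inner = H(35 79 36 36 6b 6d) = 01 f2; tag = H(5f 13 5c 5c 01 f2) = 021d
m2: inner = H(35 79 36 36 9c a9) = 02 5f; tag = H(5f 13 5c 5c 02 5f) = 018b
m3: inner = H(35 79 36 36 84 58) = 01 f6; tag = H(5f 13 5c 5c 01 f6) = 0221 ← matches
m4: inner = H(35 79 36 36 66 74) = 01 f4; tag = H(5f 13 5c 5c 01 f4) = 021f

3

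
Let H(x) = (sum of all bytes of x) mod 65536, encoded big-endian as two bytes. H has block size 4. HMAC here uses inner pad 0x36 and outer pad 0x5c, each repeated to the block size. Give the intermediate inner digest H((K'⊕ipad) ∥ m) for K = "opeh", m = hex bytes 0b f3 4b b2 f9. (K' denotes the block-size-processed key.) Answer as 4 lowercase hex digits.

Key "opeh" = 6f 70 65 68 is exactly B = 4 bytes: K' = 6f 70 65 68.
K' ⊕ ipad = 59 46 53 5e.
Inner input = 59 46 53 5e ∥ 0b f3 4b b2 f9.
Inner hash: sum = 89+70+83+94+11+243+75+178+249 = 1092 → 04 44.

0444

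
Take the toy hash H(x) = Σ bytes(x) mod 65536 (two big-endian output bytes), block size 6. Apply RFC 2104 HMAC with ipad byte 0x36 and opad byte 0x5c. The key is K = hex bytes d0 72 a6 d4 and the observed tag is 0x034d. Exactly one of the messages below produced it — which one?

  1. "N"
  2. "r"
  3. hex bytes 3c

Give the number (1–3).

Key hex bytes d0 72 a6 d4 is 4 bytes ≤ B = 6; zero-pad to 6 bytes: K' = d0 72 a6 d4 00 00.
K' ⊕ ipad = e6 44 90 e2 36 36; K' ⊕ opad = 8c 2e fa 88 5c 5c.
m1: inner = H(e6 44 90 e2 36 36 4e) = 03 56; tag = H(8c 2e fa 88 5c 5c 03 56) = 034d ← matches
m2: inner = H(e6 44 90 e2 36 36 72) = 03 7a; tag = H(8c 2e fa 88 5c 5c 03 7a) = 0371
m3: inner = H(e6 44 90 e2 36 36 3c) = 03 44; tag = H(8c 2e fa 88 5c 5c 03 44) = 033b

1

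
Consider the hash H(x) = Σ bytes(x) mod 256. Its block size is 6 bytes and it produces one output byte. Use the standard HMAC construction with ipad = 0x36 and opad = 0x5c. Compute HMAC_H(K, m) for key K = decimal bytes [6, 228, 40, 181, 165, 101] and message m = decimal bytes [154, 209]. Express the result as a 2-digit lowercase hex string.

95

Key decimal bytes [6, 228, 40, 181, 165, 101] = 06 e4 28 b5 a5 65 is exactly B = 6 bytes: K' = 06 e4 28 b5 a5 65.
K' ⊕ ipad = 30 d2 1e 83 93 53.  K' ⊕ opad = 5a b8 74 e9 f9 39.
Inner input = (K'⊕ipad) ∥ m = 30 d2 1e 83 93 53 ∥ 9a d1.
Inner hash: sum = 48+210+30+131+147+83+154+209 = 1012; mod 256 = 244 → f4.
Outer input = (K'⊕opad) ∥ inner = 5a b8 74 e9 f9 39 ∥ f4.
Outer hash (tag): sum = 90+184+116+233+249+57+244 = 1173; mod 256 = 149 → 95.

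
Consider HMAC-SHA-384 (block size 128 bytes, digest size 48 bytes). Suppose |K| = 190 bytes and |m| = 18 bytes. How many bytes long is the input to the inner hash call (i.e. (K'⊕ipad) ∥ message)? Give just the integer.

Key is 190 > 128 bytes, so it is hashed to 48 bytes then zero-padded to 128: |K'| = 128.
Inner input = (K'⊕ipad) ∥ m → 128 + 18 = 146 bytes.

146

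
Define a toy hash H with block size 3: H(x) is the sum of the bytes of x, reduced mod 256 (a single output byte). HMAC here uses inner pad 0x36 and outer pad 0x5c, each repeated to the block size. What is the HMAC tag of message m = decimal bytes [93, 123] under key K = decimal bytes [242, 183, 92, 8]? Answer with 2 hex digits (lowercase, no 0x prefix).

88

Key decimal bytes [242, 183, 92, 8] = f2 b7 5c 08 is 4 bytes > B = 3, so hash it first: H(key) = 0d, then zero-pad to 3 bytes: K' = 0d 00 00.
K' ⊕ ipad = 3b 36 36.  K' ⊕ opad = 51 5c 5c.
Inner input = (K'⊕ipad) ∥ m = 3b 36 36 ∥ 5d 7b.
Inner hash: sum = 59+54+54+93+123 = 383; mod 256 = 127 → 7f.
Outer input = (K'⊕opad) ∥ inner = 51 5c 5c ∥ 7f.
Outer hash (tag): sum = 81+92+92+127 = 392; mod 256 = 136 → 88.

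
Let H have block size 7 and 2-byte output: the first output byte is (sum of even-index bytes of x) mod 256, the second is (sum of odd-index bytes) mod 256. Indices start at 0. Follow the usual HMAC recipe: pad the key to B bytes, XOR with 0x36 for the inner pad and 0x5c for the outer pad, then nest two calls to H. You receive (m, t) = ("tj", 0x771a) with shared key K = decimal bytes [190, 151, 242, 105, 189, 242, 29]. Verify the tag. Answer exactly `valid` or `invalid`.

invalid

Key decimal bytes [190, 151, 242, 105, 189, 242, 29] = be 97 f2 69 bd f2 1d is exactly B = 7 bytes: K' = be 97 f2 69 bd f2 1d.
K' ⊕ ipad = 88 a1 c4 5f 8b c4 2b; K' ⊕ opad = e2 cb ae 35 e1 ae 41.
Inner hash: even-index sum = 620 mod 256 = 108; odd-index sum = 568 mod 256 = 56 → 6c 38.
Outer hash (recomputed tag): even-index sum = 746 mod 256 = 234; odd-index sum = 538 mod 256 = 26 → ea 1a.
Recomputed tag = ea1a; claimed = 771a → mismatch.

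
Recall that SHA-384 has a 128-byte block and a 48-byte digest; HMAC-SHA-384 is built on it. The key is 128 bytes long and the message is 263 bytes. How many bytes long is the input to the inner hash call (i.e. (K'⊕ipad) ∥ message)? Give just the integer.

Key is 128 ≤ 128 bytes, zero-padded: |K'| = 128.
Inner input = (K'⊕ipad) ∥ m → 128 + 263 = 391 bytes.

391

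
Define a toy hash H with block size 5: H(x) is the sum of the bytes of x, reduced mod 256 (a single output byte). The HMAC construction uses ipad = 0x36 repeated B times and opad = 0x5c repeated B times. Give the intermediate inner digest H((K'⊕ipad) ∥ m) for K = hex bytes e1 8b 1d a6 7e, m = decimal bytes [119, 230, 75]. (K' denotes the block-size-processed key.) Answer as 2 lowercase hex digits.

3f

Key hex bytes e1 8b 1d a6 7e is exactly B = 5 bytes: K' = e1 8b 1d a6 7e.
K' ⊕ ipad = d7 bd 2b 90 48.
Inner input = d7 bd 2b 90 48 ∥ 77 e6 4b.
Inner hash: sum = 215+189+43+144+72+119+230+75 = 1087; mod 256 = 63 → 3f.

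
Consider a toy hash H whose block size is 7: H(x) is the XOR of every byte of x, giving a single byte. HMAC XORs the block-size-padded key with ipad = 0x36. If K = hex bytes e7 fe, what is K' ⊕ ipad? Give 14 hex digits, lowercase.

d1c83636363636

Key hex bytes e7 fe is 2 bytes ≤ B = 7; zero-pad to 7 bytes: K' = e7 fe 00 00 00 00 00.
XOR each byte with 0x36: e7⊕36=d1, fe⊕36=c8, 00⊕36=36, 00⊕36=36, 00⊕36=36, 00⊕36=36, 00⊕36=36.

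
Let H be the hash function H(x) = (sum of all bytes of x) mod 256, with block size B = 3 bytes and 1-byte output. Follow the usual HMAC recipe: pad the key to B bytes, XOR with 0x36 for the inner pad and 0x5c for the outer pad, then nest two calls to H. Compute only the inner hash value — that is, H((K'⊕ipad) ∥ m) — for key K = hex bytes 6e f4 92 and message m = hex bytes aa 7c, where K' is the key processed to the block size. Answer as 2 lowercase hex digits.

Key hex bytes 6e f4 92 is exactly B = 3 bytes: K' = 6e f4 92.
K' ⊕ ipad = 58 c2 a4.
Inner input = 58 c2 a4 ∥ aa 7c.
Inner hash: sum = 88+194+164+170+124 = 740; mod 256 = 228 → e4.

e4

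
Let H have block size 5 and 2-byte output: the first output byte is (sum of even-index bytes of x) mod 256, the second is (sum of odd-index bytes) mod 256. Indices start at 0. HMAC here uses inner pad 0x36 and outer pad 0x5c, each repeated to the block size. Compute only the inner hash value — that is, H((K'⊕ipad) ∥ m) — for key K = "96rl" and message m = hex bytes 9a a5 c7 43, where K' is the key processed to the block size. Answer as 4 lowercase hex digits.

Key "96rl" = 39 36 72 6c is 4 bytes ≤ B = 5; zero-pad to 5 bytes: K' = 39 36 72 6c 00.
K' ⊕ ipad = 0f 00 44 5a 36.
Inner input = 0f 00 44 5a 36 ∥ 9a a5 c7 43.
Inner hash: even-index sum = 369 mod 256 = 113; odd-index sum = 443 mod 256 = 187 → 71 bb.

71bb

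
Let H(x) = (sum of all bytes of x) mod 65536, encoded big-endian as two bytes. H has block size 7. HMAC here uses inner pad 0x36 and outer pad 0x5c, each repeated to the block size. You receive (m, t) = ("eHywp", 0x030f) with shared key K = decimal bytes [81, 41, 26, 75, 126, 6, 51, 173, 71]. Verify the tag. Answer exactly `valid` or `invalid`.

Key decimal bytes [81, 41, 26, 75, 126, 6, 51, 173, 71] = 51 29 1a 4b 7e 06 33 ad 47 is 9 bytes > B = 7, so hash it first: H(key) = 02 8a, then zero-pad to 7 bytes: K' = 02 8a 00 00 00 00 00.
K' ⊕ ipad = 34 bc 36 36 36 36 36; K' ⊕ opad = 5e d6 5c 5c 5c 5c 5c.
Inner hash: sum = 52+188+54+54+54+54+54+101+72+121+119+112 = 1035 → 04 0b.
Outer hash (recomputed tag): sum = 94+214+92+92+92+92+92+4+11 = 783 → 03 0f.
Recomputed tag = 030f; claimed = 030f → match.

valid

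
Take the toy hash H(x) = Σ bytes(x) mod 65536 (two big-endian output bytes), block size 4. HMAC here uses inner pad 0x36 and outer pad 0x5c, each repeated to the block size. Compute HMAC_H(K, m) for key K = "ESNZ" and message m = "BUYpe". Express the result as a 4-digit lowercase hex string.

00c4

Key "ESNZ" = 45 53 4e 5a is exactly B = 4 bytes: K' = 45 53 4e 5a.
K' ⊕ ipad = 73 65 78 6c.  K' ⊕ opad = 19 0f 12 06.
Inner input = (K'⊕ipad) ∥ m = 73 65 78 6c ∥ 42 55 59 70 65.
Inner hash: sum = 115+101+120+108+66+85+89+112+101 = 897 → 03 81.
Outer input = (K'⊕opad) ∥ inner = 19 0f 12 06 ∥ 03 81.
Outer hash (tag): sum = 25+15+18+6+3+129 = 196 → 00 c4.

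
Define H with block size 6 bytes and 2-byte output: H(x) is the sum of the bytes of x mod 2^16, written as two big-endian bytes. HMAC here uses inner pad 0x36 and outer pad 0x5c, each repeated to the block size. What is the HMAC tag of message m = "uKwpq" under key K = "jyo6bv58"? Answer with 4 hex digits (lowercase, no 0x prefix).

Key "jyo6bv58" = 6a 79 6f 36 62 76 35 38 is 8 bytes > B = 6, so hash it first: H(key) = 02 cd, then zero-pad to 6 bytes: K' = 02 cd 00 00 00 00.
K' ⊕ ipad = 34 fb 36 36 36 36.  K' ⊕ opad = 5e 91 5c 5c 5c 5c.
Inner input = (K'⊕ipad) ∥ m = 34 fb 36 36 36 36 ∥ 75 4b 77 70 71.
Inner hash: sum = 52+251+54+54+54+54+117+75+119+112+113 = 1055 → 04 1f.
Outer input = (K'⊕opad) ∥ inner = 5e 91 5c 5c 5c 5c ∥ 04 1f.
Outer hash (tag): sum = 94+145+92+92+92+92+4+31 = 642 → 02 82.

0282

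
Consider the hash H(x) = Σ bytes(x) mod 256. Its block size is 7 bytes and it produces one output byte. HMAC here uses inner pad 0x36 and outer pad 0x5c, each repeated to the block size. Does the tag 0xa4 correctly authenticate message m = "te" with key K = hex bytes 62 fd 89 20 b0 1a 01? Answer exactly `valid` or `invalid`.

invalid

Key hex bytes 62 fd 89 20 b0 1a 01 is exactly B = 7 bytes: K' = 62 fd 89 20 b0 1a 01.
K' ⊕ ipad = 54 cb bf 16 86 2c 37; K' ⊕ opad = 3e a1 d5 7c ec 46 5d.
Inner hash: sum = 84+203+191+22+134+44+55+116+101 = 950; mod 256 = 182 → b6.
Outer hash (recomputed tag): sum = 62+161+213+124+236+70+93+182 = 1141; mod 256 = 117 → 75.
Recomputed tag = 75; claimed = a4 → mismatch.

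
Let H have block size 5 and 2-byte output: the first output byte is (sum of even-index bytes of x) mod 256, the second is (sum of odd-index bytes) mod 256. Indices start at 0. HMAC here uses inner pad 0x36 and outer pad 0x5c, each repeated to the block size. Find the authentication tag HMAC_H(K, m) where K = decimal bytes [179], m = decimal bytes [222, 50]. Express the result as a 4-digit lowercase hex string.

f1db

Key decimal bytes [179] = b3 is 1 byte ≤ B = 5; zero-pad to 5 bytes: K' = b3 00 00 00 00.
K' ⊕ ipad = 85 36 36 36 36.  K' ⊕ opad = ef 5c 5c 5c 5c.
Inner input = (K'⊕ipad) ∥ m = 85 36 36 36 36 ∥ de 32.
Inner hash: even-index sum = 291 mod 256 = 35; odd-index sum = 330 mod 256 = 74 → 23 4a.
Outer input = (K'⊕opad) ∥ inner = ef 5c 5c 5c 5c ∥ 23 4a.
Outer hash (tag): even-index sum = 497 mod 256 = 241; odd-index sum = 219 mod 256 = 219 → f1 db.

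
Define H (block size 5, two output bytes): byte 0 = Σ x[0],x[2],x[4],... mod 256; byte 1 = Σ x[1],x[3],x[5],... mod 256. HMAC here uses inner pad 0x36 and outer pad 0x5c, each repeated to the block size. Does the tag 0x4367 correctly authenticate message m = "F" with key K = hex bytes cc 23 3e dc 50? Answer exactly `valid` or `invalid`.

valid

Key hex bytes cc 23 3e dc 50 is exactly B = 5 bytes: K' = cc 23 3e dc 50.
K' ⊕ ipad = fa 15 08 ea 66; K' ⊕ opad = 90 7f 62 80 0c.
Inner hash: even-index sum = 360 mod 256 = 104; odd-index sum = 325 mod 256 = 69 → 68 45.
Outer hash (recomputed tag): even-index sum = 323 mod 256 = 67; odd-index sum = 359 mod 256 = 103 → 43 67.
Recomputed tag = 4367; claimed = 4367 → match.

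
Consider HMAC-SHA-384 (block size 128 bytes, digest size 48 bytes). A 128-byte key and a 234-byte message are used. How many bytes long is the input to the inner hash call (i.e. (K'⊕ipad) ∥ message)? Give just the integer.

362

Key is 128 ≤ 128 bytes, zero-padded: |K'| = 128.
Inner input = (K'⊕ipad) ∥ m → 128 + 234 = 362 bytes.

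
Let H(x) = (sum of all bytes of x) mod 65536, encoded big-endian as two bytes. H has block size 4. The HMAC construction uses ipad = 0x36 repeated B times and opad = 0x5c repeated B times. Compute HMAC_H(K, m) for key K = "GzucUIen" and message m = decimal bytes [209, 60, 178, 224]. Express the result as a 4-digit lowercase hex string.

Key "GzucUIen" = 47 7a 75 63 55 49 65 6e is 8 bytes > B = 4, so hash it first: H(key) = 03 0a, then zero-pad to 4 bytes: K' = 03 0a 00 00.
K' ⊕ ipad = 35 3c 36 36.  K' ⊕ opad = 5f 56 5c 5c.
Inner input = (K'⊕ipad) ∥ m = 35 3c 36 36 ∥ d1 3c b2 e0.
Inner hash: sum = 53+60+54+54+209+60+178+224 = 892 → 03 7c.
Outer input = (K'⊕opad) ∥ inner = 5f 56 5c 5c ∥ 03 7c.
Outer hash (tag): sum = 95+86+92+92+3+124 = 492 → 01 ec.

01ec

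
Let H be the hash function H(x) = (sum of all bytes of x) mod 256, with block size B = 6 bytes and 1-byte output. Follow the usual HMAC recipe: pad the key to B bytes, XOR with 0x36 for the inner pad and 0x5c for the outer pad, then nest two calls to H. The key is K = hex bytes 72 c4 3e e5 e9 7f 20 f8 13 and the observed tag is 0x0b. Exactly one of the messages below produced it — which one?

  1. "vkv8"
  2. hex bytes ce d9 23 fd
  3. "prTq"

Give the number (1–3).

3

Key hex bytes 72 c4 3e e5 e9 7f 20 f8 13 is 9 bytes > B = 6, so hash it first: H(key) = ec, then zero-pad to 6 bytes: K' = ec 00 00 00 00 00.
K' ⊕ ipad = da 36 36 36 36 36; K' ⊕ opad = b0 5c 5c 5c 5c 5c.
m1: inner = H(da 36 36 36 36 36 76 6b 76 38) = 77; tag = H(b0 5c 5c 5c 5c 5c 77) = f3
m2: inner = H(da 36 36 36 36 36 ce d9 23 fd) = af; tag = H(b0 5c 5c 5c 5c 5c af) = 2b
m3: inner = H(da 36 36 36 36 36 70 72 54 71) = 8f; tag = H(b0 5c 5c 5c 5c 5c 8f) = 0b ← matches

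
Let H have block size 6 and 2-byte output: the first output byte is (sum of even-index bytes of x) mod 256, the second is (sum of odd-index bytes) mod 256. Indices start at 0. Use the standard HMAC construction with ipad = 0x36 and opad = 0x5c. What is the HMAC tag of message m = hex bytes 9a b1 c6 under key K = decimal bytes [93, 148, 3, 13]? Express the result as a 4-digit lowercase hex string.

f239

Key decimal bytes [93, 148, 3, 13] = 5d 94 03 0d is 4 bytes ≤ B = 6; zero-pad to 6 bytes: K' = 5d 94 03 0d 00 00.
K' ⊕ ipad = 6b a2 35 3b 36 36.  K' ⊕ opad = 01 c8 5f 51 5c 5c.
Inner input = (K'⊕ipad) ∥ m = 6b a2 35 3b 36 36 ∥ 9a b1 c6.
Inner hash: even-index sum = 566 mod 256 = 54; odd-index sum = 452 mod 256 = 196 → 36 c4.
Outer input = (K'⊕opad) ∥ inner = 01 c8 5f 51 5c 5c ∥ 36 c4.
Outer hash (tag): even-index sum = 242 mod 256 = 242; odd-index sum = 569 mod 256 = 57 → f2 39.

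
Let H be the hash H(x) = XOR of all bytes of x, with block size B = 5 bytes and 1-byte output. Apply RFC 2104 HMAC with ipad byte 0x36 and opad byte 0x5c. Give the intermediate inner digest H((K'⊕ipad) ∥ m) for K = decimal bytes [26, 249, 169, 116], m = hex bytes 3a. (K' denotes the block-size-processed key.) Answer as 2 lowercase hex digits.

32

Key decimal bytes [26, 249, 169, 116] = 1a f9 a9 74 is 4 bytes ≤ B = 5; zero-pad to 5 bytes: K' = 1a f9 a9 74 00.
K' ⊕ ipad = 2c cf 9f 42 36.
Inner input = 2c cf 9f 42 36 ∥ 3a.
Inner hash: XOR 2c⊕cf⊕9f⊕42⊕36⊕3a = 32.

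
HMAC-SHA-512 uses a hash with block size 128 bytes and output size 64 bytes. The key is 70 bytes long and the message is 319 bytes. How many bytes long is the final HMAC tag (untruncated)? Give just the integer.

The tag is one SHA-512 digest: 64 bytes.

64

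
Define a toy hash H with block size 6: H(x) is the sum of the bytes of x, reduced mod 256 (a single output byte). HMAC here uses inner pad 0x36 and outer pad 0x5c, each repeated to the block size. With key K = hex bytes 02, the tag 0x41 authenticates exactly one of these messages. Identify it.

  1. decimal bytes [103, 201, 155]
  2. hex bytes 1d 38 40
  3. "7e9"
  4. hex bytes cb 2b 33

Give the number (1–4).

3

Key hex bytes 02 is 1 byte ≤ B = 6; zero-pad to 6 bytes: K' = 02 00 00 00 00 00.
K' ⊕ ipad = 34 36 36 36 36 36; K' ⊕ opad = 5e 5c 5c 5c 5c 5c.
m1: inner = H(34 36 36 36 36 36 67 c9 9b) = 0d; tag = H(5e 5c 5c 5c 5c 5c 0d) = 37
m2: inner = H(34 36 36 36 36 36 1d 38 40) = d7; tag = H(5e 5c 5c 5c 5c 5c d7) = 01
m3: inner = H(34 36 36 36 36 36 37 65 39) = 17; tag = H(5e 5c 5c 5c 5c 5c 17) = 41 ← matches
m4: inner = H(34 36 36 36 36 36 cb 2b 33) = 6b; tag = H(5e 5c 5c 5c 5c 5c 6b) = 95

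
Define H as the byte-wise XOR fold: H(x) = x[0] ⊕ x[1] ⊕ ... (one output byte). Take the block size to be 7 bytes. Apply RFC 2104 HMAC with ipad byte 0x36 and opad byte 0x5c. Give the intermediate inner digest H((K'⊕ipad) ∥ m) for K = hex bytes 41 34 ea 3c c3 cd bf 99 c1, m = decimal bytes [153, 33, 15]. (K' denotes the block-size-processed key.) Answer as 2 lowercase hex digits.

cb

Key hex bytes 41 34 ea 3c c3 cd bf 99 c1 is 9 bytes > B = 7, so hash it first: H(key) = 4a, then zero-pad to 7 bytes: K' = 4a 00 00 00 00 00 00.
K' ⊕ ipad = 7c 36 36 36 36 36 36.
Inner input = 7c 36 36 36 36 36 36 ∥ 99 21 0f.
Inner hash: XOR 7c⊕36⊕36⊕36⊕36⊕36⊕36⊕99⊕21⊕0f = cb.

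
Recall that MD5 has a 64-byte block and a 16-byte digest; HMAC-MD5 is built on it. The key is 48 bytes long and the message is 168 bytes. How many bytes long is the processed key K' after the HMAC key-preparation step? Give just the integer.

64

Key is 48 ≤ 64 bytes, zero-padded: |K'| = 64.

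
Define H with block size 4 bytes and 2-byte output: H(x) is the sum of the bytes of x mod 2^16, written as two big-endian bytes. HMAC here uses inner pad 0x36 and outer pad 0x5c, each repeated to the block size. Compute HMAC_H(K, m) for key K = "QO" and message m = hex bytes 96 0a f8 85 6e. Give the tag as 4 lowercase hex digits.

01b2

Key "QO" = 51 4f is 2 bytes ≤ B = 4; zero-pad to 4 bytes: K' = 51 4f 00 00.
K' ⊕ ipad = 67 79 36 36.  K' ⊕ opad = 0d 13 5c 5c.
Inner input = (K'⊕ipad) ∥ m = 67 79 36 36 ∥ 96 0a f8 85 6e.
Inner hash: sum = 103+121+54+54+150+10+248+133+110 = 983 → 03 d7.
Outer input = (K'⊕opad) ∥ inner = 0d 13 5c 5c ∥ 03 d7.
Outer hash (tag): sum = 13+19+92+92+3+215 = 434 → 01 b2.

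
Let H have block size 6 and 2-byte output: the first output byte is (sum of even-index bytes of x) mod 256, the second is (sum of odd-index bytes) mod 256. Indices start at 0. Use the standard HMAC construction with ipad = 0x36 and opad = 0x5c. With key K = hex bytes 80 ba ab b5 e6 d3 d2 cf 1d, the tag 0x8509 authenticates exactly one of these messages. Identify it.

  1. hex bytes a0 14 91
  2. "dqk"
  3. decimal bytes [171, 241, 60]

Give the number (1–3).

Key hex bytes 80 ba ab b5 e6 d3 d2 cf 1d is 9 bytes > B = 6, so hash it first: H(key) = 00 11, then zero-pad to 6 bytes: K' = 00 11 00 00 00 00.
K' ⊕ ipad = 36 27 36 36 36 36; K' ⊕ opad = 5c 4d 5c 5c 5c 5c.
m1: inner = H(36 27 36 36 36 36 a0 14 91) = d3 a7; tag = H(5c 4d 5c 5c 5c 5c d3 a7) = e7ac
m2: inner = H(36 27 36 36 36 36 64 71 6b) = 71 04; tag = H(5c 4d 5c 5c 5c 5c 71 04) = 8509 ← matches
m3: inner = H(36 27 36 36 36 36 ab f1 3c) = 89 84; tag = H(5c 4d 5c 5c 5c 5c 89 84) = 9d89

2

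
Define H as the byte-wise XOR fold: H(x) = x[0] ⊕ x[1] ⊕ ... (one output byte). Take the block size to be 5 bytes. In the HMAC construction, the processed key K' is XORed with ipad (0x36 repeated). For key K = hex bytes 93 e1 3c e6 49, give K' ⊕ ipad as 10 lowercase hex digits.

a5d70ad07f

Key hex bytes 93 e1 3c e6 49 is exactly B = 5 bytes: K' = 93 e1 3c e6 49.
XOR each byte with 0x36: 93⊕36=a5, e1⊕36=d7, 3c⊕36=0a, e6⊕36=d0, 49⊕36=7f.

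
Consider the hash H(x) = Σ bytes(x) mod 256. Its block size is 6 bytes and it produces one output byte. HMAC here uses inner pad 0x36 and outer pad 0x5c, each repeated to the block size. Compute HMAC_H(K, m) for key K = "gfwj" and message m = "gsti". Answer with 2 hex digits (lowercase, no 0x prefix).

ef

Key "gfwj" = 67 66 77 6a is 4 bytes ≤ B = 6; zero-pad to 6 bytes: K' = 67 66 77 6a 00 00.
K' ⊕ ipad = 51 50 41 5c 36 36.  K' ⊕ opad = 3b 3a 2b 36 5c 5c.
Inner input = (K'⊕ipad) ∥ m = 51 50 41 5c 36 36 ∥ 67 73 74 69.
Inner hash: sum = 81+80+65+92+54+54+103+115+116+105 = 865; mod 256 = 97 → 61.
Outer input = (K'⊕opad) ∥ inner = 3b 3a 2b 36 5c 5c ∥ 61.
Outer hash (tag): sum = 59+58+43+54+92+92+97 = 495; mod 256 = 239 → ef.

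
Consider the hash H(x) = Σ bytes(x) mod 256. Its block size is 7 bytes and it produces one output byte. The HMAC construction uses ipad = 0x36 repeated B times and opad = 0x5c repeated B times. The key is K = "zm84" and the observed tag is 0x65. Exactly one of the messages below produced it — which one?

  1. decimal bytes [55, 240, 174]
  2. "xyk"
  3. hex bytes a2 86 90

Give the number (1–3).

Key "zm84" = 7a 6d 38 34 is 4 bytes ≤ B = 7; zero-pad to 7 bytes: K' = 7a 6d 38 34 00 00 00.
K' ⊕ ipad = 4c 5b 0e 02 36 36 36; K' ⊕ opad = 26 31 64 68 5c 5c 5c.
m1: inner = H(4c 5b 0e 02 36 36 36 37 f0 ae) = 2e; tag = H(26 31 64 68 5c 5c 5c 2e) = 65 ← matches
m2: inner = H(4c 5b 0e 02 36 36 36 78 79 6b) = b5; tag = H(26 31 64 68 5c 5c 5c b5) = ec
m3: inner = H(4c 5b 0e 02 36 36 36 a2 86 90) = 11; tag = H(26 31 64 68 5c 5c 5c 11) = 48

1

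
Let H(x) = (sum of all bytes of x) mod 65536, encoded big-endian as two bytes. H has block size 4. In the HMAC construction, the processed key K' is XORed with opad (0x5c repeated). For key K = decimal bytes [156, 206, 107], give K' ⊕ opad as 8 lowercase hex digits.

c092375c

Key decimal bytes [156, 206, 107] = 9c ce 6b is 3 bytes ≤ B = 4; zero-pad to 4 bytes: K' = 9c ce 6b 00.
XOR each byte with 0x5c: 9c⊕5c=c0, ce⊕5c=92, 6b⊕5c=37, 00⊕5c=5c.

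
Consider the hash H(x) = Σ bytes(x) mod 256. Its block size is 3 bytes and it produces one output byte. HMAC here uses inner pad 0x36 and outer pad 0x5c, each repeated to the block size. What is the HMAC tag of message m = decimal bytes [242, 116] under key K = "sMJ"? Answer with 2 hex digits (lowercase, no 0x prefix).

Key "sMJ" = 73 4d 4a is exactly B = 3 bytes: K' = 73 4d 4a.
K' ⊕ ipad = 45 7b 7c.  K' ⊕ opad = 2f 11 16.
Inner input = (K'⊕ipad) ∥ m = 45 7b 7c ∥ f2 74.
Inner hash: sum = 69+123+124+242+116 = 674; mod 256 = 162 → a2.
Outer input = (K'⊕opad) ∥ inner = 2f 11 16 ∥ a2.
Outer hash (tag): sum = 47+17+22+162 = 248 → f8.

f8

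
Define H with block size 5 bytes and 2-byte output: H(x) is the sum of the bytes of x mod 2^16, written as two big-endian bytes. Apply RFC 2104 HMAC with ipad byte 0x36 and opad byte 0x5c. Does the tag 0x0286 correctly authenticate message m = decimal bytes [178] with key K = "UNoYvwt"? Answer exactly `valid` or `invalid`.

valid

Key "UNoYvwt" = 55 4e 6f 59 76 77 74 is 7 bytes > B = 5, so hash it first: H(key) = 02 cc, then zero-pad to 5 bytes: K' = 02 cc 00 00 00.
K' ⊕ ipad = 34 fa 36 36 36; K' ⊕ opad = 5e 90 5c 5c 5c.
Inner hash: sum = 52+250+54+54+54+178 = 642 → 02 82.
Outer hash (recomputed tag): sum = 94+144+92+92+92+2+130 = 646 → 02 86.
Recomputed tag = 0286; claimed = 0286 → match.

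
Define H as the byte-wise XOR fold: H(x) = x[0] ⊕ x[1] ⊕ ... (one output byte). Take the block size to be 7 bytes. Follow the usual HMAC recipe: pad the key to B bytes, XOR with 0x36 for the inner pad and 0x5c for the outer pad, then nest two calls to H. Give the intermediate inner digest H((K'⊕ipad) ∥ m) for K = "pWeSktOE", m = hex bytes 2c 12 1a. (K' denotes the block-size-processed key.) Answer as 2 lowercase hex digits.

Key "pWeSktOE" = 70 57 65 53 6b 74 4f 45 is 8 bytes > B = 7, so hash it first: H(key) = 04, then zero-pad to 7 bytes: K' = 04 00 00 00 00 00 00.
K' ⊕ ipad = 32 36 36 36 36 36 36.
Inner input = 32 36 36 36 36 36 36 ∥ 2c 12 1a.
Inner hash: XOR 32⊕36⊕36⊕36⊕36⊕36⊕36⊕2c⊕12⊕1a = 16.

16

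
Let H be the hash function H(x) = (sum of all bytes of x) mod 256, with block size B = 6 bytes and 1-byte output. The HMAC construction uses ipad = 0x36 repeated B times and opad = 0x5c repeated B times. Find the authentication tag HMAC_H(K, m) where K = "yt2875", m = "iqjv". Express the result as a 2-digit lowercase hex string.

54

Key "yt2875" = 79 74 32 38 37 35 is exactly B = 6 bytes: K' = 79 74 32 38 37 35.
K' ⊕ ipad = 4f 42 04 0e 01 03.  K' ⊕ opad = 25 28 6e 64 6b 69.
Inner input = (K'⊕ipad) ∥ m = 4f 42 04 0e 01 03 ∥ 69 71 6a 76.
Inner hash: sum = 79+66+4+14+1+3+105+113+106+118 = 609; mod 256 = 97 → 61.
Outer input = (K'⊕opad) ∥ inner = 25 28 6e 64 6b 69 ∥ 61.
Outer hash (tag): sum = 37+40+110+100+107+105+97 = 596; mod 256 = 84 → 54.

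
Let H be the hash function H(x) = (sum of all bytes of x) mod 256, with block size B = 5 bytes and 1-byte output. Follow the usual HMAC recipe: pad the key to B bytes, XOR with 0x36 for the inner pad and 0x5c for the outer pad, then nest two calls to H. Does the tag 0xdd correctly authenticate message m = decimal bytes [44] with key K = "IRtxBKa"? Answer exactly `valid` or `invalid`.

invalid

Key "IRtxBKa" = 49 52 74 78 42 4b 61 is 7 bytes > B = 5, so hash it first: H(key) = 75, then zero-pad to 5 bytes: K' = 75 00 00 00 00.
K' ⊕ ipad = 43 36 36 36 36; K' ⊕ opad = 29 5c 5c 5c 5c.
Inner hash: sum = 67+54+54+54+54+44 = 327; mod 256 = 71 → 47.
Outer hash (recomputed tag): sum = 41+92+92+92+92+71 = 480; mod 256 = 224 → e0.
Recomputed tag = e0; claimed = dd → mismatch.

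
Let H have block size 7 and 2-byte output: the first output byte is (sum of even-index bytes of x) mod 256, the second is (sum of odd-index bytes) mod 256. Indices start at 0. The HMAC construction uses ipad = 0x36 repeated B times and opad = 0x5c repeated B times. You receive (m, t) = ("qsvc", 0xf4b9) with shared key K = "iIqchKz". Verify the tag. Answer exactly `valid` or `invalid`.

Key "iIqchKz" = 69 49 71 63 68 4b 7a is exactly B = 7 bytes: K' = 69 49 71 63 68 4b 7a.
K' ⊕ ipad = 5f 7f 47 55 5e 7d 4c; K' ⊕ opad = 35 15 2d 3f 34 17 26.
Inner hash: even-index sum = 550 mod 256 = 38; odd-index sum = 568 mod 256 = 56 → 26 38.
Outer hash (recomputed tag): even-index sum = 244 mod 256 = 244; odd-index sum = 145 mod 256 = 145 → f4 91.
Recomputed tag = f491; claimed = f4b9 → mismatch.

invalid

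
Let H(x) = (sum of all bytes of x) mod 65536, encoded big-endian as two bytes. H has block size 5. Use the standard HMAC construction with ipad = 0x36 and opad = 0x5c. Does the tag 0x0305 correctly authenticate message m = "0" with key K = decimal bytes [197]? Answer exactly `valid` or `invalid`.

valid

Key decimal bytes [197] = c5 is 1 byte ≤ B = 5; zero-pad to 5 bytes: K' = c5 00 00 00 00.
K' ⊕ ipad = f3 36 36 36 36; K' ⊕ opad = 99 5c 5c 5c 5c.
Inner hash: sum = 243+54+54+54+54+48 = 507 → 01 fb.
Outer hash (recomputed tag): sum = 153+92+92+92+92+1+251 = 773 → 03 05.
Recomputed tag = 0305; claimed = 0305 → match.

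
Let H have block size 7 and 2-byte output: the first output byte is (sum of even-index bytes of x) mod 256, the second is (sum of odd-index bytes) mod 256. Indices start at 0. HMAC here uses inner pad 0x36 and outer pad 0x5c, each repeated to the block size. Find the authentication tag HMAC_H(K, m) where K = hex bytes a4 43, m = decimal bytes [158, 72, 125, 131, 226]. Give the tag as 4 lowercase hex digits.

Key hex bytes a4 43 is 2 bytes ≤ B = 7; zero-pad to 7 bytes: K' = a4 43 00 00 00 00 00.
K' ⊕ ipad = 92 75 36 36 36 36 36.  K' ⊕ opad = f8 1f 5c 5c 5c 5c 5c.
Inner input = (K'⊕ipad) ∥ m = 92 75 36 36 36 36 36 ∥ 9e 48 7d 83 e2.
Inner hash: even-index sum = 511 mod 256 = 255; odd-index sum = 734 mod 256 = 222 → ff de.
Outer input = (K'⊕opad) ∥ inner = f8 1f 5c 5c 5c 5c 5c ∥ ff de.
Outer hash (tag): even-index sum = 746 mod 256 = 234; odd-index sum = 470 mod 256 = 214 → ea d6.

ead6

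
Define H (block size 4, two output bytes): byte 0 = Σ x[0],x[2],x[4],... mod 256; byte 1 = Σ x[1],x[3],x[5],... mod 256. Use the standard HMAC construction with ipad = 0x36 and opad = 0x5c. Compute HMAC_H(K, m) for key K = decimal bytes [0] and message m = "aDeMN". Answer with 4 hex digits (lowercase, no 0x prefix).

Key decimal bytes [0] = 00 is 1 byte ≤ B = 4; zero-pad to 4 bytes: K' = 00 00 00 00.
K' ⊕ ipad = 36 36 36 36.  K' ⊕ opad = 5c 5c 5c 5c.
Inner input = (K'⊕ipad) ∥ m = 36 36 36 36 ∥ 61 44 65 4d 4e.
Inner hash: even-index sum = 384 mod 256 = 128; odd-index sum = 253 mod 256 = 253 → 80 fd.
Outer input = (K'⊕opad) ∥ inner = 5c 5c 5c 5c ∥ 80 fd.
Outer hash (tag): even-index sum = 312 mod 256 = 56; odd-index sum = 437 mod 256 = 181 → 38 b5.

38b5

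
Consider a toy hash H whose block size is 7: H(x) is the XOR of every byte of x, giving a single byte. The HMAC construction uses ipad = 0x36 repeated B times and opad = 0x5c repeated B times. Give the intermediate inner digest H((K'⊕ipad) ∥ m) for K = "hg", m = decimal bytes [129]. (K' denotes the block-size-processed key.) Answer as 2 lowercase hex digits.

b8

Key "hg" = 68 67 is 2 bytes ≤ B = 7; zero-pad to 7 bytes: K' = 68 67 00 00 00 00 00.
K' ⊕ ipad = 5e 51 36 36 36 36 36.
Inner input = 5e 51 36 36 36 36 36 ∥ 81.
Inner hash: XOR 5e⊕51⊕36⊕36⊕36⊕36⊕36⊕81 = b8.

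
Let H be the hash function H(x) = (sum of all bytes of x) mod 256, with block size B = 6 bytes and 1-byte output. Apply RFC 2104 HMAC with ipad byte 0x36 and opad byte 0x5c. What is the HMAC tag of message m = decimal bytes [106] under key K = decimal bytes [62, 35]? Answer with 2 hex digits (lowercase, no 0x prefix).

b0

Key decimal bytes [62, 35] = 3e 23 is 2 bytes ≤ B = 6; zero-pad to 6 bytes: K' = 3e 23 00 00 00 00.
K' ⊕ ipad = 08 15 36 36 36 36.  K' ⊕ opad = 62 7f 5c 5c 5c 5c.
Inner input = (K'⊕ipad) ∥ m = 08 15 36 36 36 36 ∥ 6a.
Inner hash: sum = 8+21+54+54+54+54+106 = 351; mod 256 = 95 → 5f.
Outer input = (K'⊕opad) ∥ inner = 62 7f 5c 5c 5c 5c ∥ 5f.
Outer hash (tag): sum = 98+127+92+92+92+92+95 = 688; mod 256 = 176 → b0.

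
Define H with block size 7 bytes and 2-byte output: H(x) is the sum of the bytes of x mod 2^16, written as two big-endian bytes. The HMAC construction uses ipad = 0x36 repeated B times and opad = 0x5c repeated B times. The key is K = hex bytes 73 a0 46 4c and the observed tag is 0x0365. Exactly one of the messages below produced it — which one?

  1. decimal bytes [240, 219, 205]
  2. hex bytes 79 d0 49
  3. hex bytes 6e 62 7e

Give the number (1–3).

Key hex bytes 73 a0 46 4c is 4 bytes ≤ B = 7; zero-pad to 7 bytes: K' = 73 a0 46 4c 00 00 00.
K' ⊕ ipad = 45 96 70 7a 36 36 36; K' ⊕ opad = 2f fc 1a 10 5c 5c 5c.
m1: inner = H(45 96 70 7a 36 36 36 f0 db cd) = 04 ff; tag = H(2f fc 1a 10 5c 5c 5c 04 ff) = 036c
m2: inner = H(45 96 70 7a 36 36 36 79 d0 49) = 03 f9; tag = H(2f fc 1a 10 5c 5c 5c 03 f9) = 0365 ← matches
m3: inner = H(45 96 70 7a 36 36 36 6e 62 7e) = 03 b5; tag = H(2f fc 1a 10 5c 5c 5c 03 b5) = 0321

2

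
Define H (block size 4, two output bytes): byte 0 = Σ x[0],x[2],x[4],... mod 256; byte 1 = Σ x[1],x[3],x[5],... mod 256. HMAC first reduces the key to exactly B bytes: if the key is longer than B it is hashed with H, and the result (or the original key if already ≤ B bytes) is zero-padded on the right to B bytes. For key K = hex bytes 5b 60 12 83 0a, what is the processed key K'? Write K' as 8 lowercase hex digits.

77e30000

|K| = 5 > B = 4, so first hash the key.
H(K): even-index sum = 119 mod 256 = 119; odd-index sum = 227 mod 256 = 227 → 77 e3.
Zero-pad H(K) = 77 e3 to 4 bytes: K' = 77 e3 00 00.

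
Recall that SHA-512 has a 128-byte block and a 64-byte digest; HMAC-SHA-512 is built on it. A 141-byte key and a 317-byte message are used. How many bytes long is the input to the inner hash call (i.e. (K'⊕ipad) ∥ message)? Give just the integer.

Key is 141 > 128 bytes, so it is hashed to 64 bytes then zero-padded to 128: |K'| = 128.
Inner input = (K'⊕ipad) ∥ m → 128 + 317 = 445 bytes.

445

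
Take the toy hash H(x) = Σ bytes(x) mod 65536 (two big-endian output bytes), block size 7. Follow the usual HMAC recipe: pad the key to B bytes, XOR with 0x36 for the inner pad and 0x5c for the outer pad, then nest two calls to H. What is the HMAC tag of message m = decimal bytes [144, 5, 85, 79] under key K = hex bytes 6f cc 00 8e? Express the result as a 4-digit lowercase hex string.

0325

Key hex bytes 6f cc 00 8e is 4 bytes ≤ B = 7; zero-pad to 7 bytes: K' = 6f cc 00 8e 00 00 00.
K' ⊕ ipad = 59 fa 36 b8 36 36 36.  K' ⊕ opad = 33 90 5c d2 5c 5c 5c.
Inner input = (K'⊕ipad) ∥ m = 59 fa 36 b8 36 36 36 ∥ 90 05 55 4f.
Inner hash: sum = 89+250+54+184+54+54+54+144+5+85+79 = 1052 → 04 1c.
Outer input = (K'⊕opad) ∥ inner = 33 90 5c d2 5c 5c 5c ∥ 04 1c.
Outer hash (tag): sum = 51+144+92+210+92+92+92+4+28 = 805 → 03 25.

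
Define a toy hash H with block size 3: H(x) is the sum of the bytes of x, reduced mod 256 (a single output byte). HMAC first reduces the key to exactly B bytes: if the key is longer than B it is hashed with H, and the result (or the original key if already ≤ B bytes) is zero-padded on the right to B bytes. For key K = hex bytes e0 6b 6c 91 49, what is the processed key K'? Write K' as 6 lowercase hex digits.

|K| = 5 > B = 3, so first hash the key.
H(K): sum = 224+107+108+145+73 = 657; mod 256 = 145 → 91.
Zero-pad H(K) = 91 to 3 bytes: K' = 91 00 00.

910000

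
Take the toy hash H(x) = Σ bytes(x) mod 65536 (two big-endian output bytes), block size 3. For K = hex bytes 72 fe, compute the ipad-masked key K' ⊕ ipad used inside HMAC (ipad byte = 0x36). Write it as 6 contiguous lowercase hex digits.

Key hex bytes 72 fe is 2 bytes ≤ B = 3; zero-pad to 3 bytes: K' = 72 fe 00.
XOR each byte with 0x36: 72⊕36=44, fe⊕36=c8, 00⊕36=36.

44c836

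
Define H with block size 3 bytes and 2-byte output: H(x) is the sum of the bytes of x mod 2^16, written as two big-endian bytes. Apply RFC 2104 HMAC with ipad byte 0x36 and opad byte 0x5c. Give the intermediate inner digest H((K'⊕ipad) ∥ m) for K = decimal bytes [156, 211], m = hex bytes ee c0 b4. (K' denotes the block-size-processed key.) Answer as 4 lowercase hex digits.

0427

Key decimal bytes [156, 211] = 9c d3 is 2 bytes ≤ B = 3; zero-pad to 3 bytes: K' = 9c d3 00.
K' ⊕ ipad = aa e5 36.
Inner input = aa e5 36 ∥ ee c0 b4.
Inner hash: sum = 170+229+54+238+192+180 = 1063 → 04 27.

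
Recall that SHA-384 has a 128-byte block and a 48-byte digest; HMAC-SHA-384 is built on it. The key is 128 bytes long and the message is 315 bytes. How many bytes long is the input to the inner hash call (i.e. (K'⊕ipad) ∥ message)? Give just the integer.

Key is 128 ≤ 128 bytes, zero-padded: |K'| = 128.
Inner input = (K'⊕ipad) ∥ m → 128 + 315 = 443 bytes.

443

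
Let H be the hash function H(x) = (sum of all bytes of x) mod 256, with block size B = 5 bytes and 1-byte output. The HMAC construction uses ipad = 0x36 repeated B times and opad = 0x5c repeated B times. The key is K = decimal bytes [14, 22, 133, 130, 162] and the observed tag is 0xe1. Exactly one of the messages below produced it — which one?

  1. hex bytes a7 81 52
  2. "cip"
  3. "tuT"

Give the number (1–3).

Key decimal bytes [14, 22, 133, 130, 162] = 0e 16 85 82 a2 is exactly B = 5 bytes: K' = 0e 16 85 82 a2.
K' ⊕ ipad = 38 20 b3 b4 94; K' ⊕ opad = 52 4a d9 de fe.
m1: inner = H(38 20 b3 b4 94 a7 81 52) = cd; tag = H(52 4a d9 de fe cd) = 1e
m2: inner = H(38 20 b3 b4 94 63 69 70) = 8f; tag = H(52 4a d9 de fe 8f) = e0
m3: inner = H(38 20 b3 b4 94 74 75 54) = 90; tag = H(52 4a d9 de fe 90) = e1 ← matches

3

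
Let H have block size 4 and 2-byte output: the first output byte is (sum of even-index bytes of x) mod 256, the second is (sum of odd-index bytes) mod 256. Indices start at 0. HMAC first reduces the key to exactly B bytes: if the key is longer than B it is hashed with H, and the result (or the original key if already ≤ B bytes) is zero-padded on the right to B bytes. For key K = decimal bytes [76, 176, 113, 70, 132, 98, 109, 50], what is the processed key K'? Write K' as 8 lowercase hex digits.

|K| = 8 > B = 4, so first hash the key.
H(K): even-index sum = 430 mod 256 = 174; odd-index sum = 394 mod 256 = 138 → ae 8a.
Zero-pad H(K) = ae 8a to 4 bytes: K' = ae 8a 00 00.

ae8a0000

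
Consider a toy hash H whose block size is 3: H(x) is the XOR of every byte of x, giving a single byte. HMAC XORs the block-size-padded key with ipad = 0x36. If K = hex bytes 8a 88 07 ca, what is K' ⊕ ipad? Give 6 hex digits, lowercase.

f93636

Key hex bytes 8a 88 07 ca is 4 bytes > B = 3, so hash it first: H(key) = cf, then zero-pad to 3 bytes: K' = cf 00 00.
XOR each byte with 0x36: cf⊕36=f9, 00⊕36=36, 00⊕36=36.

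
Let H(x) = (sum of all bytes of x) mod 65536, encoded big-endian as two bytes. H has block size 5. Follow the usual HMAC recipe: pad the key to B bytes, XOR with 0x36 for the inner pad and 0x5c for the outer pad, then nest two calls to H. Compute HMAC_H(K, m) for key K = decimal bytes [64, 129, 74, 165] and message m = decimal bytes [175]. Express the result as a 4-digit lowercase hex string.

Key decimal bytes [64, 129, 74, 165] = 40 81 4a a5 is 4 bytes ≤ B = 5; zero-pad to 5 bytes: K' = 40 81 4a a5 00.
K' ⊕ ipad = 76 b7 7c 93 36.  K' ⊕ opad = 1c dd 16 f9 5c.
Inner input = (K'⊕ipad) ∥ m = 76 b7 7c 93 36 ∥ af.
Inner hash: sum = 118+183+124+147+54+175 = 801 → 03 21.
Outer input = (K'⊕opad) ∥ inner = 1c dd 16 f9 5c ∥ 03 21.
Outer hash (tag): sum = 28+221+22+249+92+3+33 = 648 → 02 88.

0288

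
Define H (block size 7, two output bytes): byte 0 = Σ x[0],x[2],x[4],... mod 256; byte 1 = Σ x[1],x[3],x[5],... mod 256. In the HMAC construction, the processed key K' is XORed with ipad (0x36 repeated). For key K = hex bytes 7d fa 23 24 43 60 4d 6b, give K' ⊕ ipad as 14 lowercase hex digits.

Key hex bytes 7d fa 23 24 43 60 4d 6b is 8 bytes > B = 7, so hash it first: H(key) = 30 e9, then zero-pad to 7 bytes: K' = 30 e9 00 00 00 00 00.
XOR each byte with 0x36: 30⊕36=06, e9⊕36=df, 00⊕36=36, 00⊕36=36, 00⊕36=36, 00⊕36=36, 00⊕36=36.

06df3636363636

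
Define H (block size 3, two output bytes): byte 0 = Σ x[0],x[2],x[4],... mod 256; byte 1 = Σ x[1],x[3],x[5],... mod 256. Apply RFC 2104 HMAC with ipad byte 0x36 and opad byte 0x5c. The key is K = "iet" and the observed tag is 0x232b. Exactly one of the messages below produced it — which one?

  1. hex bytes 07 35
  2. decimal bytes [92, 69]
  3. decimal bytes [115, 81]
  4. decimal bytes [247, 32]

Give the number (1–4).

3

Key "iet" = 69 65 74 is exactly B = 3 bytes: K' = 69 65 74.
K' ⊕ ipad = 5f 53 42; K' ⊕ opad = 35 39 28.
m1: inner = H(5f 53 42 07 35) = d6 5a; tag = H(35 39 28 d6 5a) = b70f
m2: inner = H(5f 53 42 5c 45) = e6 af; tag = H(35 39 28 e6 af) = 0c1f
m3: inner = H(5f 53 42 73 51) = f2 c6; tag = H(35 39 28 f2 c6) = 232b ← matches
m4: inner = H(5f 53 42 f7 20) = c1 4a; tag = H(35 39 28 c1 4a) = a7fa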